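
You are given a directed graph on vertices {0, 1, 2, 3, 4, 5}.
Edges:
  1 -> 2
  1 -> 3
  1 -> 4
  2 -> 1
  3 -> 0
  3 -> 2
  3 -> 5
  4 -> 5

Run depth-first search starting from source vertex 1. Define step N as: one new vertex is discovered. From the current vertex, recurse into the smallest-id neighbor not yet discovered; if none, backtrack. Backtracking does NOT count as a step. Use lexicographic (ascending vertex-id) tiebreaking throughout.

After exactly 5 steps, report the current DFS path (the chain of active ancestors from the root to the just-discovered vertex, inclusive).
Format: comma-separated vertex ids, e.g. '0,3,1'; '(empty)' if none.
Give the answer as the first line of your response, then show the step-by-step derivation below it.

1,3,5

step 1: discover 1; path=1; order=1
step 2: discover 2; path=1>2; order=1,2
step 3: discover 3; path=1>3; order=1,2,3
step 4: discover 0; path=1>3>0; order=1,2,3,0
step 5: discover 5; path=1>3>5; order=1,2,3,0,5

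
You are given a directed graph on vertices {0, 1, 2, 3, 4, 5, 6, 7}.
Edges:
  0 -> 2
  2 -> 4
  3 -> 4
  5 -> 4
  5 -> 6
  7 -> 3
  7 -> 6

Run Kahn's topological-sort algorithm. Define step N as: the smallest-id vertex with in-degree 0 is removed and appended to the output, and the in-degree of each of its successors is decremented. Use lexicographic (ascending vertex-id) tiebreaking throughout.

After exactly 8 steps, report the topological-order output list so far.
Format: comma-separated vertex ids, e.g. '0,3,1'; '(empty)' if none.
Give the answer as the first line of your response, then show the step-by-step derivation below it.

0,1,2,5,7,3,4,6

step 1: output 0; order=[0]; indeg=(0,0,0,1,3,0,2,0)
step 2: output 1; order=[0,1]; indeg=(0,0,0,1,3,0,2,0)
step 3: output 2; order=[0,1,2]; indeg=(0,0,0,1,2,0,2,0)
step 4: output 5; order=[0,1,2,5]; indeg=(0,0,0,1,1,0,1,0)
step 5: output 7; order=[0,1,2,5,7]; indeg=(0,0,0,0,1,0,0,0)
step 6: output 3; order=[0,1,2,5,7,3]; indeg=(0,0,0,0,0,0,0,0)
step 7: output 4; order=[0,1,2,5,7,3,4]; indeg=(0,0,0,0,0,0,0,0)
step 8: output 6; order=[0,1,2,5,7,3,4,6]; indeg=(0,0,0,0,0,0,0,0)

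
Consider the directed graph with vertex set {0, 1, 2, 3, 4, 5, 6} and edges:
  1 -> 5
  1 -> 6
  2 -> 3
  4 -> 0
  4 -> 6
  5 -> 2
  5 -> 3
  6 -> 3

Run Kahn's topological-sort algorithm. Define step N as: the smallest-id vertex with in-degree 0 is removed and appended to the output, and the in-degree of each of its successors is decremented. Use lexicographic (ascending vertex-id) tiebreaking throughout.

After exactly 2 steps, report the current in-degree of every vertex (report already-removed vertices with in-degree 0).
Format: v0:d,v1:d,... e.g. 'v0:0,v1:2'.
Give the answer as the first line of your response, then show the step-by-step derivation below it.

v0:0,v1:0,v2:1,v3:3,v4:0,v5:0,v6:0

step 1: output 1; order=[1]; indeg=(1,0,1,3,0,0,1)
step 2: output 4; order=[1,4]; indeg=(0,0,1,3,0,0,0)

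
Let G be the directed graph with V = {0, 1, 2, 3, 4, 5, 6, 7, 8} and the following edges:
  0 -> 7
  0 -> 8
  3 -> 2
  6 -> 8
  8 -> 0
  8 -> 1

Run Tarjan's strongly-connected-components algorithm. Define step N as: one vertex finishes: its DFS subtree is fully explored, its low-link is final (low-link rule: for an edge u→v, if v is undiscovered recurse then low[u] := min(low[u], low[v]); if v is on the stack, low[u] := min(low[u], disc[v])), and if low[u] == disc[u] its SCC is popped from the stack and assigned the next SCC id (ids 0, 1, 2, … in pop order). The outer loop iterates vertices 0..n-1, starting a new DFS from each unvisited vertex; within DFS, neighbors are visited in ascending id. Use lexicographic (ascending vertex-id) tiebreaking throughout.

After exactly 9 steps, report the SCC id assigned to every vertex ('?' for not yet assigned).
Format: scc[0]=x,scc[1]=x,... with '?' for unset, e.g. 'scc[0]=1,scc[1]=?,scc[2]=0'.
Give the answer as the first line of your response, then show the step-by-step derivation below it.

scc[0]=2,scc[1]=1,scc[2]=3,scc[3]=4,scc[4]=5,scc[5]=6,scc[6]=7,scc[7]=0,scc[8]=2

step 1: low=(low[0]=0,low[1]=?,low[2]=?,low[3]=?,low[4]=?,low[5]=?,low[6]=?,low[7]=1,low[8]=?); scc=(scc[0]=?,scc[1]=?,scc[2]=?,scc[3]=?,scc[4]=?,scc[5]=?,scc[6]=?,scc[7]=0,scc[8]=?)
step 2: low=(low[0]=0,low[1]=3,low[2]=?,low[3]=?,low[4]=?,low[5]=?,low[6]=?,low[7]=1,low[8]=0); scc=(scc[0]=?,scc[1]=1,scc[2]=?,scc[3]=?,scc[4]=?,scc[5]=?,scc[6]=?,scc[7]=0,scc[8]=?)
step 3: low=(low[0]=0,low[1]=3,low[2]=?,low[3]=?,low[4]=?,low[5]=?,low[6]=?,low[7]=1,low[8]=0); scc=(scc[0]=?,scc[1]=1,scc[2]=?,scc[3]=?,scc[4]=?,scc[5]=?,scc[6]=?,scc[7]=0,scc[8]=?)
step 4: low=(low[0]=0,low[1]=3,low[2]=?,low[3]=?,low[4]=?,low[5]=?,low[6]=?,low[7]=1,low[8]=0); scc=(scc[0]=2,scc[1]=1,scc[2]=?,scc[3]=?,scc[4]=?,scc[5]=?,scc[6]=?,scc[7]=0,scc[8]=2)
step 5: low=(low[0]=0,low[1]=3,low[2]=4,low[3]=?,low[4]=?,low[5]=?,low[6]=?,low[7]=1,low[8]=0); scc=(scc[0]=2,scc[1]=1,scc[2]=3,scc[3]=?,scc[4]=?,scc[5]=?,scc[6]=?,scc[7]=0,scc[8]=2)
step 6: low=(low[0]=0,low[1]=3,low[2]=4,low[3]=5,low[4]=?,low[5]=?,low[6]=?,low[7]=1,low[8]=0); scc=(scc[0]=2,scc[1]=1,scc[2]=3,scc[3]=4,scc[4]=?,scc[5]=?,scc[6]=?,scc[7]=0,scc[8]=2)
step 7: low=(low[0]=0,low[1]=3,low[2]=4,low[3]=5,low[4]=6,low[5]=?,low[6]=?,low[7]=1,low[8]=0); scc=(scc[0]=2,scc[1]=1,scc[2]=3,scc[3]=4,scc[4]=5,scc[5]=?,scc[6]=?,scc[7]=0,scc[8]=2)
step 8: low=(low[0]=0,low[1]=3,low[2]=4,low[3]=5,low[4]=6,low[5]=7,low[6]=?,low[7]=1,low[8]=0); scc=(scc[0]=2,scc[1]=1,scc[2]=3,scc[3]=4,scc[4]=5,scc[5]=6,scc[6]=?,scc[7]=0,scc[8]=2)
step 9: low=(low[0]=0,low[1]=3,low[2]=4,low[3]=5,low[4]=6,low[5]=7,low[6]=8,low[7]=1,low[8]=0); scc=(scc[0]=2,scc[1]=1,scc[2]=3,scc[3]=4,scc[4]=5,scc[5]=6,scc[6]=7,scc[7]=0,scc[8]=2)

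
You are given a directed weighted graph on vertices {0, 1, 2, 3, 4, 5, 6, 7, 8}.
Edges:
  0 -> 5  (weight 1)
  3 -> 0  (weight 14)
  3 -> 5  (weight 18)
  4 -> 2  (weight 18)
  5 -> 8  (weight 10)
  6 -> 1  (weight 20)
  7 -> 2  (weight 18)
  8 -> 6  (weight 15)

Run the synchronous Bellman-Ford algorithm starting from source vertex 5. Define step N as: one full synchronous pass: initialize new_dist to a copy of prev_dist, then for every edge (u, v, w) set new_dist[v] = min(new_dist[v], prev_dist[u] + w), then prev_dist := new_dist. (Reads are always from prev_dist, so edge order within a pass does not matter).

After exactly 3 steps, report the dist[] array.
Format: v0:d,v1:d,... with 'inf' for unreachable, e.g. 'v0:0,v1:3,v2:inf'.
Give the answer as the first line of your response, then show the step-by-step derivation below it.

v0:inf,v1:45,v2:inf,v3:inf,v4:inf,v5:0,v6:25,v7:inf,v8:10

step 1: dist = v0:inf,v1:inf,v2:inf,v3:inf,v4:inf,v5:0,v6:inf,v7:inf,v8:10
step 2: dist = v0:inf,v1:inf,v2:inf,v3:inf,v4:inf,v5:0,v6:25,v7:inf,v8:10
step 3: dist = v0:inf,v1:45,v2:inf,v3:inf,v4:inf,v5:0,v6:25,v7:inf,v8:10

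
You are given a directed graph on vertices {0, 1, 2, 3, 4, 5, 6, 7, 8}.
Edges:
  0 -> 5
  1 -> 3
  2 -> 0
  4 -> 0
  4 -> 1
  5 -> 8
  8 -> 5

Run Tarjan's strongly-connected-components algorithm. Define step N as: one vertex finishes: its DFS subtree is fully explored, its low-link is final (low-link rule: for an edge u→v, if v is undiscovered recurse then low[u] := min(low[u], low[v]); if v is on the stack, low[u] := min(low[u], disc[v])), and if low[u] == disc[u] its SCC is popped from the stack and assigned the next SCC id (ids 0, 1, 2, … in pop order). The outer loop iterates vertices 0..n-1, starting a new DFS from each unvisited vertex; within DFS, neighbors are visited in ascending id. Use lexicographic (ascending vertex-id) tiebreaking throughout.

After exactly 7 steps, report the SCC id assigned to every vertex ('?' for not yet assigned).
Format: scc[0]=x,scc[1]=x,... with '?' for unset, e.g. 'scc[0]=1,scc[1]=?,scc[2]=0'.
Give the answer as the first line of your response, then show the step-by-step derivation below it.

scc[0]=1,scc[1]=3,scc[2]=4,scc[3]=2,scc[4]=5,scc[5]=0,scc[6]=?,scc[7]=?,scc[8]=0

step 1: low=(low[0]=0,low[1]=?,low[2]=?,low[3]=?,low[4]=?,low[5]=1,low[6]=?,low[7]=?,low[8]=1); scc=(scc[0]=?,scc[1]=?,scc[2]=?,scc[3]=?,scc[4]=?,scc[5]=?,scc[6]=?,scc[7]=?,scc[8]=?)
step 2: low=(low[0]=0,low[1]=?,low[2]=?,low[3]=?,low[4]=?,low[5]=1,low[6]=?,low[7]=?,low[8]=1); scc=(scc[0]=?,scc[1]=?,scc[2]=?,scc[3]=?,scc[4]=?,scc[5]=0,scc[6]=?,scc[7]=?,scc[8]=0)
step 3: low=(low[0]=0,low[1]=?,low[2]=?,low[3]=?,low[4]=?,low[5]=1,low[6]=?,low[7]=?,low[8]=1); scc=(scc[0]=1,scc[1]=?,scc[2]=?,scc[3]=?,scc[4]=?,scc[5]=0,scc[6]=?,scc[7]=?,scc[8]=0)
step 4: low=(low[0]=0,low[1]=3,low[2]=?,low[3]=4,low[4]=?,low[5]=1,low[6]=?,low[7]=?,low[8]=1); scc=(scc[0]=1,scc[1]=?,scc[2]=?,scc[3]=2,scc[4]=?,scc[5]=0,scc[6]=?,scc[7]=?,scc[8]=0)
step 5: low=(low[0]=0,low[1]=3,low[2]=?,low[3]=4,low[4]=?,low[5]=1,low[6]=?,low[7]=?,low[8]=1); scc=(scc[0]=1,scc[1]=3,scc[2]=?,scc[3]=2,scc[4]=?,scc[5]=0,scc[6]=?,scc[7]=?,scc[8]=0)
step 6: low=(low[0]=0,low[1]=3,low[2]=5,low[3]=4,low[4]=?,low[5]=1,low[6]=?,low[7]=?,low[8]=1); scc=(scc[0]=1,scc[1]=3,scc[2]=4,scc[3]=2,scc[4]=?,scc[5]=0,scc[6]=?,scc[7]=?,scc[8]=0)
step 7: low=(low[0]=0,low[1]=3,low[2]=5,low[3]=4,low[4]=6,low[5]=1,low[6]=?,low[7]=?,low[8]=1); scc=(scc[0]=1,scc[1]=3,scc[2]=4,scc[3]=2,scc[4]=5,scc[5]=0,scc[6]=?,scc[7]=?,scc[8]=0)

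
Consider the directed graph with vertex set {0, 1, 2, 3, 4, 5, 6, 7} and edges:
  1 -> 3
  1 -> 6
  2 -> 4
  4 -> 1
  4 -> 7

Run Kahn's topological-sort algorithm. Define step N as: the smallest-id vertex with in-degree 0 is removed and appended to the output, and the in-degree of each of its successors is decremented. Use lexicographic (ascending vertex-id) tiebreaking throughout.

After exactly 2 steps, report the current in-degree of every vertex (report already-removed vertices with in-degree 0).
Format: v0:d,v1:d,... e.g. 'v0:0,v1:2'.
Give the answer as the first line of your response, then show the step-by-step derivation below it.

v0:0,v1:1,v2:0,v3:1,v4:0,v5:0,v6:1,v7:1

step 1: output 0; order=[0]; indeg=(0,1,0,1,1,0,1,1)
step 2: output 2; order=[0,2]; indeg=(0,1,0,1,0,0,1,1)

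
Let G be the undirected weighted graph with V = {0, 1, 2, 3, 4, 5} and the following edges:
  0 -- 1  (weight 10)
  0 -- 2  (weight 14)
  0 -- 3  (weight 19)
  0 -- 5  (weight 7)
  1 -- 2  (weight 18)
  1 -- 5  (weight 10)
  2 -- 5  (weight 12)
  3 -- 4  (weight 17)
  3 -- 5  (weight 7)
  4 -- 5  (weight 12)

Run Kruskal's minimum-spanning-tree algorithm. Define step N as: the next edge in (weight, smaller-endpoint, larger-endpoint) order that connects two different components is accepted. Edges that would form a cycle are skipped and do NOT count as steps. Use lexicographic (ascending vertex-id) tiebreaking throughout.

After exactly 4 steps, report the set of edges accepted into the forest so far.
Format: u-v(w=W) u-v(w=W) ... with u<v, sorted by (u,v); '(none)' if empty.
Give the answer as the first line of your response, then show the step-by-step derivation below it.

0-1(w=10) 0-5(w=7) 2-5(w=12) 3-5(w=7)

step 1: add edge 0-5 (w=7); MST = {0-5(w=7)}
step 2: add edge 3-5 (w=7); MST = {0-5(w=7) 3-5(w=7)}
step 3: add edge 0-1 (w=10); MST = {0-1(w=10) 0-5(w=7) 3-5(w=7)}
step 4: add edge 2-5 (w=12); MST = {0-1(w=10) 0-5(w=7) 2-5(w=12) 3-5(w=7)}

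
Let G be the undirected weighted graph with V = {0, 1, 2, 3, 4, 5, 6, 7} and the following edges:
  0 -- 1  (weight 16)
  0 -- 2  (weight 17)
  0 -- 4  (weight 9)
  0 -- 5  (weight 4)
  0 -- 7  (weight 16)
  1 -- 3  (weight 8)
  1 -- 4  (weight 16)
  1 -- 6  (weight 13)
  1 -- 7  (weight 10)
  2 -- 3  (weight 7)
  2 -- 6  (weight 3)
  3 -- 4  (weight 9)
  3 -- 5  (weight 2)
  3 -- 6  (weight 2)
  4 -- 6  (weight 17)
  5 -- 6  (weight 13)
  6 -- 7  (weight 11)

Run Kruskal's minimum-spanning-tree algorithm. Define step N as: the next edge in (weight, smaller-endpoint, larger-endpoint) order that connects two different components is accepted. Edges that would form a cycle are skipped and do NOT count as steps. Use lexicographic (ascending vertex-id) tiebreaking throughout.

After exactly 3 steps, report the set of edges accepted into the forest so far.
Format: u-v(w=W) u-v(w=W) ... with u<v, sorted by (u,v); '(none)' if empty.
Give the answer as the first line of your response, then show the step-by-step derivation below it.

2-6(w=3) 3-5(w=2) 3-6(w=2)

step 1: add edge 3-5 (w=2); MST = {3-5(w=2)}
step 2: add edge 3-6 (w=2); MST = {3-5(w=2) 3-6(w=2)}
step 3: add edge 2-6 (w=3); MST = {2-6(w=3) 3-5(w=2) 3-6(w=2)}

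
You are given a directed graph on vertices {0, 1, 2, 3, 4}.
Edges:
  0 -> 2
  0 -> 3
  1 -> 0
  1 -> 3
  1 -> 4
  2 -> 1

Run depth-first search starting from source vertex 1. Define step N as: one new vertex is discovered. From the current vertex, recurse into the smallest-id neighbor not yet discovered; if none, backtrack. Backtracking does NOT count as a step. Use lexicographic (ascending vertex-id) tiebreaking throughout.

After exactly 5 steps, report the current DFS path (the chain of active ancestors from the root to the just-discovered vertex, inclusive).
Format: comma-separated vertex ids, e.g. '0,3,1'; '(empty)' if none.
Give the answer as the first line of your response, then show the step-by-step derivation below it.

1,4

step 1: discover 1; path=1; order=1
step 2: discover 0; path=1>0; order=1,0
step 3: discover 2; path=1>0>2; order=1,0,2
step 4: discover 3; path=1>0>3; order=1,0,2,3
step 5: discover 4; path=1>4; order=1,0,2,3,4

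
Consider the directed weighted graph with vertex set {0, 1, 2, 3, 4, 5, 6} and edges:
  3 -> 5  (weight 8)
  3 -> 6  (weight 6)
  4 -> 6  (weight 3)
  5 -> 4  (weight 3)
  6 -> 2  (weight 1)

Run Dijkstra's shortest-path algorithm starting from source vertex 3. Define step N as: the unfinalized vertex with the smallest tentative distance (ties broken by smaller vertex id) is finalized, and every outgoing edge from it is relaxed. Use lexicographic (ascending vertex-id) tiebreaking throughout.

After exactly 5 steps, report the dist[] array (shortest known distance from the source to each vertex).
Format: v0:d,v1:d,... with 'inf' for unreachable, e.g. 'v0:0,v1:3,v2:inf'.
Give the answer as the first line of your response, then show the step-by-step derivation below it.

v0:inf,v1:inf,v2:7,v3:0,v4:11,v5:8,v6:6

step 1: dist = v0:inf,v1:inf,v2:inf,v3:0,v4:inf,v5:8,v6:6
step 2: dist = v0:inf,v1:inf,v2:7,v3:0,v4:inf,v5:8,v6:6
step 3: dist = v0:inf,v1:inf,v2:7,v3:0,v4:inf,v5:8,v6:6
step 4: dist = v0:inf,v1:inf,v2:7,v3:0,v4:11,v5:8,v6:6
step 5: dist = v0:inf,v1:inf,v2:7,v3:0,v4:11,v5:8,v6:6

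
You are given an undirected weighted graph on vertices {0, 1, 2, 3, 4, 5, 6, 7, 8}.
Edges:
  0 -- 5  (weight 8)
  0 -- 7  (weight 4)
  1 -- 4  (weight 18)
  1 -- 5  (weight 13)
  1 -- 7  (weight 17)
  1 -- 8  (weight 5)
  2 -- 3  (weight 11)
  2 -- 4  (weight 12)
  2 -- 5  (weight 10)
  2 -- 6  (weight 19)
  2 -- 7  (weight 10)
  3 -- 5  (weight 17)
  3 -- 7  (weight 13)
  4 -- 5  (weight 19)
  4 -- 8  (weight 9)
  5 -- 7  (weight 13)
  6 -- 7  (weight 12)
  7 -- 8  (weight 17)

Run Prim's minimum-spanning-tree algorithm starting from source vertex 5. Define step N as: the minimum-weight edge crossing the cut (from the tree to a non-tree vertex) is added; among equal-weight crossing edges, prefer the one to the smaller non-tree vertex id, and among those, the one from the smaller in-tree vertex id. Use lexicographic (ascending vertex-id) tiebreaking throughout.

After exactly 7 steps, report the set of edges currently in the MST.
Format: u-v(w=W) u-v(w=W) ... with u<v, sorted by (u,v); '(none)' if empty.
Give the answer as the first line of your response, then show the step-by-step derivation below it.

0-5(w=8) 0-7(w=4) 1-8(w=5) 2-3(w=11) 2-4(w=12) 2-5(w=10) 4-8(w=9)

step 1: add edge 0-5 (w=8); MST = {0-5(w=8)}
step 2: add edge 0-7 (w=4); MST = {0-5(w=8) 0-7(w=4)}
step 3: add edge 2-5 (w=10); MST = {0-5(w=8) 0-7(w=4) 2-5(w=10)}
step 4: add edge 2-3 (w=11); MST = {0-5(w=8) 0-7(w=4) 2-3(w=11) 2-5(w=10)}
step 5: add edge 2-4 (w=12); MST = {0-5(w=8) 0-7(w=4) 2-3(w=11) 2-4(w=12) 2-5(w=10)}
step 6: add edge 4-8 (w=9); MST = {0-5(w=8) 0-7(w=4) 2-3(w=11) 2-4(w=12) 2-5(w=10) 4-8(w=9)}
step 7: add edge 1-8 (w=5); MST = {0-5(w=8) 0-7(w=4) 1-8(w=5) 2-3(w=11) 2-4(w=12) 2-5(w=10) 4-8(w=9)}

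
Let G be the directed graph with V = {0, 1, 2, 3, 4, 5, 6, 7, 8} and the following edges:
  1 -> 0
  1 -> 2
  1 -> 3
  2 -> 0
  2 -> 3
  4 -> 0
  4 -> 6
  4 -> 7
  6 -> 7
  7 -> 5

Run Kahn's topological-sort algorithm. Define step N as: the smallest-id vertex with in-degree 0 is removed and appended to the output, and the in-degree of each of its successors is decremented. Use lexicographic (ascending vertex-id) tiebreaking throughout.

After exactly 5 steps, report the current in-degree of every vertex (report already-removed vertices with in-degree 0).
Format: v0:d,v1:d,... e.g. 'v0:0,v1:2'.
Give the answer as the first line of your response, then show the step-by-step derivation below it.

v0:0,v1:0,v2:0,v3:0,v4:0,v5:1,v6:0,v7:1,v8:0

step 1: output 1; order=[1]; indeg=(2,0,0,1,0,1,1,2,0)
step 2: output 2; order=[1,2]; indeg=(1,0,0,0,0,1,1,2,0)
step 3: output 3; order=[1,2,3]; indeg=(1,0,0,0,0,1,1,2,0)
step 4: output 4; order=[1,2,3,4]; indeg=(0,0,0,0,0,1,0,1,0)
step 5: output 0; order=[1,2,3,4,0]; indeg=(0,0,0,0,0,1,0,1,0)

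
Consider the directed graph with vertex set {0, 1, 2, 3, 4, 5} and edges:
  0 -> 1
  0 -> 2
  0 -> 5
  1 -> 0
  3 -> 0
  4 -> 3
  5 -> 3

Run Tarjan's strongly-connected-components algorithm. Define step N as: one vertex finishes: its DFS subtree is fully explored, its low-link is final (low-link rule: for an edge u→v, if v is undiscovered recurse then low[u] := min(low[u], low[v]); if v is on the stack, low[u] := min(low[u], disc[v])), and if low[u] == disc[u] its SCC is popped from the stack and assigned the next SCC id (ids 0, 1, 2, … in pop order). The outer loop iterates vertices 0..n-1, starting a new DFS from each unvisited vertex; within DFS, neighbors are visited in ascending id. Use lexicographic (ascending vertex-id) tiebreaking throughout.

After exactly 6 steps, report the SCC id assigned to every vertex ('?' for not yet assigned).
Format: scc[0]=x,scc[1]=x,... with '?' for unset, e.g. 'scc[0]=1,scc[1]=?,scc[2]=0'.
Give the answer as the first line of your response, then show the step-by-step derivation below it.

scc[0]=1,scc[1]=1,scc[2]=0,scc[3]=1,scc[4]=2,scc[5]=1

step 1: low=(low[0]=0,low[1]=0,low[2]=?,low[3]=?,low[4]=?,low[5]=?); scc=(scc[0]=?,scc[1]=?,scc[2]=?,scc[3]=?,scc[4]=?,scc[5]=?)
step 2: low=(low[0]=0,low[1]=0,low[2]=2,low[3]=?,low[4]=?,low[5]=?); scc=(scc[0]=?,scc[1]=?,scc[2]=0,scc[3]=?,scc[4]=?,scc[5]=?)
step 3: low=(low[0]=0,low[1]=0,low[2]=2,low[3]=0,low[4]=?,low[5]=3); scc=(scc[0]=?,scc[1]=?,scc[2]=0,scc[3]=?,scc[4]=?,scc[5]=?)
step 4: low=(low[0]=0,low[1]=0,low[2]=2,low[3]=0,low[4]=?,low[5]=0); scc=(scc[0]=?,scc[1]=?,scc[2]=0,scc[3]=?,scc[4]=?,scc[5]=?)
step 5: low=(low[0]=0,low[1]=0,low[2]=2,low[3]=0,low[4]=?,low[5]=0); scc=(scc[0]=1,scc[1]=1,scc[2]=0,scc[3]=1,scc[4]=?,scc[5]=1)
step 6: low=(low[0]=0,low[1]=0,low[2]=2,low[3]=0,low[4]=5,low[5]=0); scc=(scc[0]=1,scc[1]=1,scc[2]=0,scc[3]=1,scc[4]=2,scc[5]=1)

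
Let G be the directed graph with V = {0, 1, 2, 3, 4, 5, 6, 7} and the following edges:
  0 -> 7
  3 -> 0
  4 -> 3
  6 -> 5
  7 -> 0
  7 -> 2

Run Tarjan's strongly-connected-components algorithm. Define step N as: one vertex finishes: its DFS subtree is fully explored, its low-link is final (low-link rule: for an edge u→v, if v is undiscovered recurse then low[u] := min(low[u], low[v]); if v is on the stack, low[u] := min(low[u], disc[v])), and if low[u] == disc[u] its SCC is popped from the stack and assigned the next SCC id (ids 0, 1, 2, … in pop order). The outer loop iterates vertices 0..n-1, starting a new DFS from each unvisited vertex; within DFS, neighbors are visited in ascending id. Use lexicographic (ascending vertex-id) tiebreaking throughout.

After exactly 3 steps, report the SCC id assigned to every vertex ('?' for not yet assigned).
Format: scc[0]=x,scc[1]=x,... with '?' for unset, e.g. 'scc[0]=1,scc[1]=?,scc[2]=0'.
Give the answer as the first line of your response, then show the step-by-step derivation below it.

scc[0]=1,scc[1]=?,scc[2]=0,scc[3]=?,scc[4]=?,scc[5]=?,scc[6]=?,scc[7]=1

step 1: low=(low[0]=0,low[1]=?,low[2]=2,low[3]=?,low[4]=?,low[5]=?,low[6]=?,low[7]=0); scc=(scc[0]=?,scc[1]=?,scc[2]=0,scc[3]=?,scc[4]=?,scc[5]=?,scc[6]=?,scc[7]=?)
step 2: low=(low[0]=0,low[1]=?,low[2]=2,low[3]=?,low[4]=?,low[5]=?,low[6]=?,low[7]=0); scc=(scc[0]=?,scc[1]=?,scc[2]=0,scc[3]=?,scc[4]=?,scc[5]=?,scc[6]=?,scc[7]=?)
step 3: low=(low[0]=0,low[1]=?,low[2]=2,low[3]=?,low[4]=?,low[5]=?,low[6]=?,low[7]=0); scc=(scc[0]=1,scc[1]=?,scc[2]=0,scc[3]=?,scc[4]=?,scc[5]=?,scc[6]=?,scc[7]=1)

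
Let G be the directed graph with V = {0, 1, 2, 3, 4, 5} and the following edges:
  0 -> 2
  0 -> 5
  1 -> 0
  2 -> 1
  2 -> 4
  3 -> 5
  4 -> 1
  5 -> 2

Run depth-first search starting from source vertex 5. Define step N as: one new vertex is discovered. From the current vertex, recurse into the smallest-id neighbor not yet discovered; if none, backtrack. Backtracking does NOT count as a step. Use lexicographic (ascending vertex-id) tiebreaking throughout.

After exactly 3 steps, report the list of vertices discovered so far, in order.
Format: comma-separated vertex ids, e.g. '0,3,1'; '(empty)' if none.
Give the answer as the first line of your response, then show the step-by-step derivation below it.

5,2,1

step 1: discover 5; path=5; order=5
step 2: discover 2; path=5>2; order=5,2
step 3: discover 1; path=5>2>1; order=5,2,1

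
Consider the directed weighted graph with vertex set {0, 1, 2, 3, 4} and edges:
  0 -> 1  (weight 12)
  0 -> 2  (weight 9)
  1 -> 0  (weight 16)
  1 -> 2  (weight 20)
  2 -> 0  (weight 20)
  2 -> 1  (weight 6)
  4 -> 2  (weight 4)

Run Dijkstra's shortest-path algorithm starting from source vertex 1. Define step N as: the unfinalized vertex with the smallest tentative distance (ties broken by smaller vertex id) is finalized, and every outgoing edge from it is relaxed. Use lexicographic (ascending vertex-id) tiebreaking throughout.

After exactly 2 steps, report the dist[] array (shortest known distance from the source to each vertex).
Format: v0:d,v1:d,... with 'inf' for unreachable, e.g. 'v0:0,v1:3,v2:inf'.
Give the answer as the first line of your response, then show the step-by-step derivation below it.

v0:16,v1:0,v2:20,v3:inf,v4:inf

step 1: dist = v0:16,v1:0,v2:20,v3:inf,v4:inf
step 2: dist = v0:16,v1:0,v2:20,v3:inf,v4:inf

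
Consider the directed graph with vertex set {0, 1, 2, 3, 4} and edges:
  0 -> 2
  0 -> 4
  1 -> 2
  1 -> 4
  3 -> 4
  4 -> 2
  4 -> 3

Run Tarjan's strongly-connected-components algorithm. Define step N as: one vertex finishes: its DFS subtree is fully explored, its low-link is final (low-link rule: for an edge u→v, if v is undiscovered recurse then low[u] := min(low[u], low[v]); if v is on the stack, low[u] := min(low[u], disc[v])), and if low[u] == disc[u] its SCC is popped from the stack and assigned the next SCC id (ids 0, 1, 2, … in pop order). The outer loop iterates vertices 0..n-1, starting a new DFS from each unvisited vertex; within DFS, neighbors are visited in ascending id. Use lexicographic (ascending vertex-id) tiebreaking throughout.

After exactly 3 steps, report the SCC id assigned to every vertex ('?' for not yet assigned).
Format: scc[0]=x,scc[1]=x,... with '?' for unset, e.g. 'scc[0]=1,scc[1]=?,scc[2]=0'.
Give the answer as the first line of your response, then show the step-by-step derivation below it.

scc[0]=?,scc[1]=?,scc[2]=0,scc[3]=1,scc[4]=1

step 1: low=(low[0]=0,low[1]=?,low[2]=1,low[3]=?,low[4]=?); scc=(scc[0]=?,scc[1]=?,scc[2]=0,scc[3]=?,scc[4]=?)
step 2: low=(low[0]=0,low[1]=?,low[2]=1,low[3]=2,low[4]=2); scc=(scc[0]=?,scc[1]=?,scc[2]=0,scc[3]=?,scc[4]=?)
step 3: low=(low[0]=0,low[1]=?,low[2]=1,low[3]=2,low[4]=2); scc=(scc[0]=?,scc[1]=?,scc[2]=0,scc[3]=1,scc[4]=1)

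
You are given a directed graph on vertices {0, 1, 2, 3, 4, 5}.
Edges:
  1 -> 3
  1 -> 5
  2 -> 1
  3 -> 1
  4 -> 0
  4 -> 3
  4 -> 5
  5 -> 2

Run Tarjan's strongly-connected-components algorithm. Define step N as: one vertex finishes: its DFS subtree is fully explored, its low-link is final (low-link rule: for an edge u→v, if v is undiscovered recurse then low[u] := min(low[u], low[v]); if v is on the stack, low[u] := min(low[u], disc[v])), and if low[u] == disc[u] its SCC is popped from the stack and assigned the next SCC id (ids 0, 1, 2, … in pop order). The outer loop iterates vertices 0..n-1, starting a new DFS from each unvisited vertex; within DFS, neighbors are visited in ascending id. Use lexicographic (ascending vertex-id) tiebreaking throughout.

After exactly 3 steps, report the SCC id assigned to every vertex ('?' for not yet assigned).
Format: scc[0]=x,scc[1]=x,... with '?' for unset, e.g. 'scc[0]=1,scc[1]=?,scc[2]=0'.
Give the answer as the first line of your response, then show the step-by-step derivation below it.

scc[0]=0,scc[1]=?,scc[2]=?,scc[3]=?,scc[4]=?,scc[5]=?

step 1: low=(low[0]=0,low[1]=?,low[2]=?,low[3]=?,low[4]=?,low[5]=?); scc=(scc[0]=0,scc[1]=?,scc[2]=?,scc[3]=?,scc[4]=?,scc[5]=?)
step 2: low=(low[0]=0,low[1]=1,low[2]=?,low[3]=1,low[4]=?,low[5]=?); scc=(scc[0]=0,scc[1]=?,scc[2]=?,scc[3]=?,scc[4]=?,scc[5]=?)
step 3: low=(low[0]=0,low[1]=1,low[2]=1,low[3]=1,low[4]=?,low[5]=3); scc=(scc[0]=0,scc[1]=?,scc[2]=?,scc[3]=?,scc[4]=?,scc[5]=?)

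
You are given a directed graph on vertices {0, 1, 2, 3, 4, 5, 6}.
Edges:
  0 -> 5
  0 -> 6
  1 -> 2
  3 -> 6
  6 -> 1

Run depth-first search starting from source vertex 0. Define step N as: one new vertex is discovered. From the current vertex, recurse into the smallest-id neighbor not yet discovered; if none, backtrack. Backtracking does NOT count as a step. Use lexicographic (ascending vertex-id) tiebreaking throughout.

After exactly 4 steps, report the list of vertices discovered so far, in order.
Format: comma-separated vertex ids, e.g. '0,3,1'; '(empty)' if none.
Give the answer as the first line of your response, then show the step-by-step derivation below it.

0,5,6,1

step 1: discover 0; path=0; order=0
step 2: discover 5; path=0>5; order=0,5
step 3: discover 6; path=0>6; order=0,5,6
step 4: discover 1; path=0>6>1; order=0,5,6,1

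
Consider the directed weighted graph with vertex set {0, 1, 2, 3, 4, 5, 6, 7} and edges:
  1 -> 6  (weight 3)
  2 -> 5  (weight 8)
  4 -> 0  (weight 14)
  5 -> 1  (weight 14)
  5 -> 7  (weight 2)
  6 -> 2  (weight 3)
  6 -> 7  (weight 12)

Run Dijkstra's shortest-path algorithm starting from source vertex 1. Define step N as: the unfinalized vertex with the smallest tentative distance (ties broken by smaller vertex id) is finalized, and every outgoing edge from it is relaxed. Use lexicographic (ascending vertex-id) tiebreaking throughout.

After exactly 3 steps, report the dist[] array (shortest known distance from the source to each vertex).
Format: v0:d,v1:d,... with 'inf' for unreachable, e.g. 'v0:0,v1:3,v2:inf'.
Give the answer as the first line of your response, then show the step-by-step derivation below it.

v0:inf,v1:0,v2:6,v3:inf,v4:inf,v5:14,v6:3,v7:15

step 1: dist = v0:inf,v1:0,v2:inf,v3:inf,v4:inf,v5:inf,v6:3,v7:inf
step 2: dist = v0:inf,v1:0,v2:6,v3:inf,v4:inf,v5:inf,v6:3,v7:15
step 3: dist = v0:inf,v1:0,v2:6,v3:inf,v4:inf,v5:14,v6:3,v7:15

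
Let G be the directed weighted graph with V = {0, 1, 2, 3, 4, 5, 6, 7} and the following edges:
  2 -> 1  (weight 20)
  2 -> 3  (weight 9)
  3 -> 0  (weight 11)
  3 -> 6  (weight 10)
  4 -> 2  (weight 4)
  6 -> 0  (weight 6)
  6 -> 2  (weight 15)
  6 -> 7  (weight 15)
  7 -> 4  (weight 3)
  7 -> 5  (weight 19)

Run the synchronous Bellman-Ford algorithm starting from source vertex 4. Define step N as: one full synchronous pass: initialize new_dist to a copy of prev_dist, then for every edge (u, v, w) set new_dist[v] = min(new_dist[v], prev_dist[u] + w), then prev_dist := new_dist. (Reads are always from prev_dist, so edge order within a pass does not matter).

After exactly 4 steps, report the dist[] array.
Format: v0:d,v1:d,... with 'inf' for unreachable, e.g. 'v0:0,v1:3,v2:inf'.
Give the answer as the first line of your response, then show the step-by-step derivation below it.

v0:24,v1:24,v2:4,v3:13,v4:0,v5:inf,v6:23,v7:38

step 1: dist = v0:inf,v1:inf,v2:4,v3:inf,v4:0,v5:inf,v6:inf,v7:inf
step 2: dist = v0:inf,v1:24,v2:4,v3:13,v4:0,v5:inf,v6:inf,v7:inf
step 3: dist = v0:24,v1:24,v2:4,v3:13,v4:0,v5:inf,v6:23,v7:inf
step 4: dist = v0:24,v1:24,v2:4,v3:13,v4:0,v5:inf,v6:23,v7:38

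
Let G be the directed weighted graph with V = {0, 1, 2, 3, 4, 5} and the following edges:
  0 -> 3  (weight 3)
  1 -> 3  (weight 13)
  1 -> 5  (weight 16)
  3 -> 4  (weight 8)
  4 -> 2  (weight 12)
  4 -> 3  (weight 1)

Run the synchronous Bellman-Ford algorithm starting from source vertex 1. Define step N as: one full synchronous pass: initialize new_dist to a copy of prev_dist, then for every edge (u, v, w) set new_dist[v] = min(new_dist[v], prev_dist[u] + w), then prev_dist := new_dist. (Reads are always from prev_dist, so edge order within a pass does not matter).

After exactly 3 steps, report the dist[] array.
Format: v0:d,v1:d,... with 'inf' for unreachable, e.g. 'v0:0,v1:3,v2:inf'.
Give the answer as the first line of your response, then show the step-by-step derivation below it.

v0:inf,v1:0,v2:33,v3:13,v4:21,v5:16

step 1: dist = v0:inf,v1:0,v2:inf,v3:13,v4:inf,v5:16
step 2: dist = v0:inf,v1:0,v2:inf,v3:13,v4:21,v5:16
step 3: dist = v0:inf,v1:0,v2:33,v3:13,v4:21,v5:16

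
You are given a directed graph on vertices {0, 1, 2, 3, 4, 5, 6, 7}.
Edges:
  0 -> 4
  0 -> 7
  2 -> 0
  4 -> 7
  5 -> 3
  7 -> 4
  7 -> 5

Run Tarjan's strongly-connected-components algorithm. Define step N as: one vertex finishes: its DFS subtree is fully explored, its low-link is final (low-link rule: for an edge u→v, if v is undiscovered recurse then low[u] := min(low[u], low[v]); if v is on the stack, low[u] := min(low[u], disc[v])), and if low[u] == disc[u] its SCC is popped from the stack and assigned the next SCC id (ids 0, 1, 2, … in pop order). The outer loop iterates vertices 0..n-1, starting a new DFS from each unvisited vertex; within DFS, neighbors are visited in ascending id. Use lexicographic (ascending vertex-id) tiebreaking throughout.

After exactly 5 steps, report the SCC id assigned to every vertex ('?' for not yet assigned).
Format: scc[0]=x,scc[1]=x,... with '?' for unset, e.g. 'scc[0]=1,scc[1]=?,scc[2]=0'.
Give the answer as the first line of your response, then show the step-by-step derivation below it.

scc[0]=3,scc[1]=?,scc[2]=?,scc[3]=0,scc[4]=2,scc[5]=1,scc[6]=?,scc[7]=2

step 1: low=(low[0]=0,low[1]=?,low[2]=?,low[3]=4,low[4]=1,low[5]=3,low[6]=?,low[7]=1); scc=(scc[0]=?,scc[1]=?,scc[2]=?,scc[3]=0,scc[4]=?,scc[5]=?,scc[6]=?,scc[7]=?)
step 2: low=(low[0]=0,low[1]=?,low[2]=?,low[3]=4,low[4]=1,low[5]=3,low[6]=?,low[7]=1); scc=(scc[0]=?,scc[1]=?,scc[2]=?,scc[3]=0,scc[4]=?,scc[5]=1,scc[6]=?,scc[7]=?)
step 3: low=(low[0]=0,low[1]=?,low[2]=?,low[3]=4,low[4]=1,low[5]=3,low[6]=?,low[7]=1); scc=(scc[0]=?,scc[1]=?,scc[2]=?,scc[3]=0,scc[4]=?,scc[5]=1,scc[6]=?,scc[7]=?)
step 4: low=(low[0]=0,low[1]=?,low[2]=?,low[3]=4,low[4]=1,low[5]=3,low[6]=?,low[7]=1); scc=(scc[0]=?,scc[1]=?,scc[2]=?,scc[3]=0,scc[4]=2,scc[5]=1,scc[6]=?,scc[7]=2)
step 5: low=(low[0]=0,low[1]=?,low[2]=?,low[3]=4,low[4]=1,low[5]=3,low[6]=?,low[7]=1); scc=(scc[0]=3,scc[1]=?,scc[2]=?,scc[3]=0,scc[4]=2,scc[5]=1,scc[6]=?,scc[7]=2)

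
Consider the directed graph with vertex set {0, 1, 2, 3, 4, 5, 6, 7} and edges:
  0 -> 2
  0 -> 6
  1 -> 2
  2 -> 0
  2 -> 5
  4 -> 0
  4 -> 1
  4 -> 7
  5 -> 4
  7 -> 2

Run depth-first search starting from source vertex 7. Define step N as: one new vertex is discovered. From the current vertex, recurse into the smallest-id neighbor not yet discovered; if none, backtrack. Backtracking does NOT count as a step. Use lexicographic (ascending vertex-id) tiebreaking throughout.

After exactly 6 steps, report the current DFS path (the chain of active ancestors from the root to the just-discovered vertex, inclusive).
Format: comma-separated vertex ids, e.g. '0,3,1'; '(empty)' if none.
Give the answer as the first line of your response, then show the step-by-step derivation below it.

7,2,5,4

step 1: discover 7; path=7; order=7
step 2: discover 2; path=7>2; order=7,2
step 3: discover 0; path=7>2>0; order=7,2,0
step 4: discover 6; path=7>2>0>6; order=7,2,0,6
step 5: discover 5; path=7>2>5; order=7,2,0,6,5
step 6: discover 4; path=7>2>5>4; order=7,2,0,6,5,4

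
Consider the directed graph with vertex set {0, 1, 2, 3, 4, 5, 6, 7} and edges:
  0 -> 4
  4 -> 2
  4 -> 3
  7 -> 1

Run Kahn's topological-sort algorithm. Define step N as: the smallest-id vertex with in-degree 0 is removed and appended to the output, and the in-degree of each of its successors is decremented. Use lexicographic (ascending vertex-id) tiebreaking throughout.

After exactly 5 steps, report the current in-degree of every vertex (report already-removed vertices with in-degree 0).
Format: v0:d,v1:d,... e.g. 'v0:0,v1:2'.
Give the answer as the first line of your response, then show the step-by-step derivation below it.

v0:0,v1:1,v2:0,v3:0,v4:0,v5:0,v6:0,v7:0

step 1: output 0; order=[0]; indeg=(0,1,1,1,0,0,0,0)
step 2: output 4; order=[0,4]; indeg=(0,1,0,0,0,0,0,0)
step 3: output 2; order=[0,4,2]; indeg=(0,1,0,0,0,0,0,0)
step 4: output 3; order=[0,4,2,3]; indeg=(0,1,0,0,0,0,0,0)
step 5: output 5; order=[0,4,2,3,5]; indeg=(0,1,0,0,0,0,0,0)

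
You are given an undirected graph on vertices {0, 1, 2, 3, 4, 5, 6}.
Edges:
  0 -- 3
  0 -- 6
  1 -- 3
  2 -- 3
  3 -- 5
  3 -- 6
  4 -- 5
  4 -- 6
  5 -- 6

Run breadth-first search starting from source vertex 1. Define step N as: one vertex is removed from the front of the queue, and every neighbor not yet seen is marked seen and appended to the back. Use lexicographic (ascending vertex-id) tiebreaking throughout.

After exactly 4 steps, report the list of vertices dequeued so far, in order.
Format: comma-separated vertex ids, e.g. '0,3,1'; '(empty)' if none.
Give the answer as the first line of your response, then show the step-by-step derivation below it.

1,3,0,2

step 1: dequeue 1; queue=[3]; order=1
step 2: dequeue 3; queue=[0,2,5,6]; order=1,3
step 3: dequeue 0; queue=[2,5,6]; order=1,3,0
step 4: dequeue 2; queue=[5,6]; order=1,3,0,2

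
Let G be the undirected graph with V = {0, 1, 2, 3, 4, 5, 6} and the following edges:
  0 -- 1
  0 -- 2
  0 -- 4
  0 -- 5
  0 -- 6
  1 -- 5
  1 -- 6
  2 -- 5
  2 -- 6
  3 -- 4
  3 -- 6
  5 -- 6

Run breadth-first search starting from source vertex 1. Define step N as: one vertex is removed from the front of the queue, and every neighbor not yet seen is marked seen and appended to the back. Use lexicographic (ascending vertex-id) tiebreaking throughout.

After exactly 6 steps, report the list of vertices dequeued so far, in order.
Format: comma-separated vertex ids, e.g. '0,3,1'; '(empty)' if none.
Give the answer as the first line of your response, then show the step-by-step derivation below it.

1,0,5,6,2,4

step 1: dequeue 1; queue=[0,5,6]; order=1
step 2: dequeue 0; queue=[5,6,2,4]; order=1,0
step 3: dequeue 5; queue=[6,2,4]; order=1,0,5
step 4: dequeue 6; queue=[2,4,3]; order=1,0,5,6
step 5: dequeue 2; queue=[4,3]; order=1,0,5,6,2
step 6: dequeue 4; queue=[3]; order=1,0,5,6,2,4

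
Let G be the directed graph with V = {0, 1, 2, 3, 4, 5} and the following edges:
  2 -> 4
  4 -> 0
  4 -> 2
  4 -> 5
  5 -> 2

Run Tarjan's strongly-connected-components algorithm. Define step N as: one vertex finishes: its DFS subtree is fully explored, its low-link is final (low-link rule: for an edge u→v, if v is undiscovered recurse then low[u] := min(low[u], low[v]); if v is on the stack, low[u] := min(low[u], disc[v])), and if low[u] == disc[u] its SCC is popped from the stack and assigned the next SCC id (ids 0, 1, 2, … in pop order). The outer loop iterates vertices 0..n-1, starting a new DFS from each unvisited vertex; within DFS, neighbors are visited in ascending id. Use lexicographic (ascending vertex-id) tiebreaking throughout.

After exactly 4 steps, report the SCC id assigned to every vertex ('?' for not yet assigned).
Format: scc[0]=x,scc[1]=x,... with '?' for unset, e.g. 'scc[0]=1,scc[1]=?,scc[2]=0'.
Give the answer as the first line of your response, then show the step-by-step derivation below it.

scc[0]=0,scc[1]=1,scc[2]=?,scc[3]=?,scc[4]=?,scc[5]=?

step 1: low=(low[0]=0,low[1]=?,low[2]=?,low[3]=?,low[4]=?,low[5]=?); scc=(scc[0]=0,scc[1]=?,scc[2]=?,scc[3]=?,scc[4]=?,scc[5]=?)
step 2: low=(low[0]=0,low[1]=1,low[2]=?,low[3]=?,low[4]=?,low[5]=?); scc=(scc[0]=0,scc[1]=1,scc[2]=?,scc[3]=?,scc[4]=?,scc[5]=?)
step 3: low=(low[0]=0,low[1]=1,low[2]=2,low[3]=?,low[4]=2,low[5]=2); scc=(scc[0]=0,scc[1]=1,scc[2]=?,scc[3]=?,scc[4]=?,scc[5]=?)
step 4: low=(low[0]=0,low[1]=1,low[2]=2,low[3]=?,low[4]=2,low[5]=2); scc=(scc[0]=0,scc[1]=1,scc[2]=?,scc[3]=?,scc[4]=?,scc[5]=?)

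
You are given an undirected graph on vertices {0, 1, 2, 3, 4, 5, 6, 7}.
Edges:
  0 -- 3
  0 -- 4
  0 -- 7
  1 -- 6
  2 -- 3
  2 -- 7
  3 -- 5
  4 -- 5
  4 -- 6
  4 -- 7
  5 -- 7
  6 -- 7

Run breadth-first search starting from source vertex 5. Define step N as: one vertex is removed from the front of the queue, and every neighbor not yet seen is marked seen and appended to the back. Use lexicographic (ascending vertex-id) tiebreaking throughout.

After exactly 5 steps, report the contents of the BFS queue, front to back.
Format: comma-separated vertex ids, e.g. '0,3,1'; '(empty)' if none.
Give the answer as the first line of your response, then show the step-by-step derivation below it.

2,6

step 1: dequeue 5; queue=[3,4,7]; order=5
step 2: dequeue 3; queue=[4,7,0,2]; order=5,3
step 3: dequeue 4; queue=[7,0,2,6]; order=5,3,4
step 4: dequeue 7; queue=[0,2,6]; order=5,3,4,7
step 5: dequeue 0; queue=[2,6]; order=5,3,4,7,0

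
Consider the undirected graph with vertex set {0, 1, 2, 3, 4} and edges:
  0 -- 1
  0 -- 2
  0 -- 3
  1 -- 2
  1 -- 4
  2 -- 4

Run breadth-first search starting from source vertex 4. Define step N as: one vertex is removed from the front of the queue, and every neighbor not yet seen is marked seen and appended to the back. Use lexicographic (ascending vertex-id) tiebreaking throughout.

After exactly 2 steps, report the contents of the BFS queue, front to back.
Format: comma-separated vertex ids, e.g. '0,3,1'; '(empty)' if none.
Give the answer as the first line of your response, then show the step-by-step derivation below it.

2,0

step 1: dequeue 4; queue=[1,2]; order=4
step 2: dequeue 1; queue=[2,0]; order=4,1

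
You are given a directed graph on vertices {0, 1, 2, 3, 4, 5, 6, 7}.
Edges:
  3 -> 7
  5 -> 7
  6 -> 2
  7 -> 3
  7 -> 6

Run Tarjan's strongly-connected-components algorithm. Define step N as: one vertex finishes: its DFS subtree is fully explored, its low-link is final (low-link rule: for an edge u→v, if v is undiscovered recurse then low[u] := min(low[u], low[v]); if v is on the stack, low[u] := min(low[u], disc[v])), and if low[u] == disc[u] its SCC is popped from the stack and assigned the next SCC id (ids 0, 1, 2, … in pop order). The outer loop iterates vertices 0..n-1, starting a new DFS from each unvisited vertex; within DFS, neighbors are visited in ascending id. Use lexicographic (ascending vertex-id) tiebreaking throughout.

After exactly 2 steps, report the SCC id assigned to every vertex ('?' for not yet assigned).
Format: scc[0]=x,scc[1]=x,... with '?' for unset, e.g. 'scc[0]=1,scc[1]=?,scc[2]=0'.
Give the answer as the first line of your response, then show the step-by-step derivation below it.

scc[0]=0,scc[1]=1,scc[2]=?,scc[3]=?,scc[4]=?,scc[5]=?,scc[6]=?,scc[7]=?

step 1: low=(low[0]=0,low[1]=?,low[2]=?,low[3]=?,low[4]=?,low[5]=?,low[6]=?,low[7]=?); scc=(scc[0]=0,scc[1]=?,scc[2]=?,scc[3]=?,scc[4]=?,scc[5]=?,scc[6]=?,scc[7]=?)
step 2: low=(low[0]=0,low[1]=1,low[2]=?,low[3]=?,low[4]=?,low[5]=?,low[6]=?,low[7]=?); scc=(scc[0]=0,scc[1]=1,scc[2]=?,scc[3]=?,scc[4]=?,scc[5]=?,scc[6]=?,scc[7]=?)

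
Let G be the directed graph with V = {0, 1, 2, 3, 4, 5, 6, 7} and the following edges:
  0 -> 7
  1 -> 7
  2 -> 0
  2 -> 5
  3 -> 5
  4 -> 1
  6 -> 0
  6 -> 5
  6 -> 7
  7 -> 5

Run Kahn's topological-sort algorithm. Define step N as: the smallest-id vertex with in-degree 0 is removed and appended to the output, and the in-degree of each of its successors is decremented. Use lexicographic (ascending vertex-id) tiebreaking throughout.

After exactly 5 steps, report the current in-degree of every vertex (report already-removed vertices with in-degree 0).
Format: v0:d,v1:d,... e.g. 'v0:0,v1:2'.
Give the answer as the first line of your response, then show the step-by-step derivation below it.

v0:0,v1:0,v2:0,v3:0,v4:0,v5:1,v6:0,v7:1

step 1: output 2; order=[2]; indeg=(1,1,0,0,0,3,0,3)
step 2: output 3; order=[2,3]; indeg=(1,1,0,0,0,2,0,3)
step 3: output 4; order=[2,3,4]; indeg=(1,0,0,0,0,2,0,3)
step 4: output 1; order=[2,3,4,1]; indeg=(1,0,0,0,0,2,0,2)
step 5: output 6; order=[2,3,4,1,6]; indeg=(0,0,0,0,0,1,0,1)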